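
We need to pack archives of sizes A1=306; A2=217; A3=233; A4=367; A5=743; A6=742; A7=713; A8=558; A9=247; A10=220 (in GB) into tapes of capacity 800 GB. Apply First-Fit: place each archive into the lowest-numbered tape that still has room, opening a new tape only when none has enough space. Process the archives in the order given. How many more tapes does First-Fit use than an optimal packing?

First-Fit: [306,217,233] [367,247] [743] [742] [713] [558,220] → 6 tapes.
Total size 4346 GB; any packing needs at least ⌈4346/800⌉ = 6 tapes.
So 6 is already optimal.

0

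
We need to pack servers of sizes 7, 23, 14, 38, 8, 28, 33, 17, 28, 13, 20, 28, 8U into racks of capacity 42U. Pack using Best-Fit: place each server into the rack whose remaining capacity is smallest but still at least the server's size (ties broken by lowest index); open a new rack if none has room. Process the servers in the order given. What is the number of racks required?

rack 1: place 7U, 35U left
rack 1: place 23U, 12U left
rack 2: place 14U, 28U left
rack 3: place 38U, 4U left
rack 1: place 8U, 4U left
rack 2: place 28U, 0U left
rack 4: place 33U, 9U left
rack 5: place 17U, 25U left
rack 6: place 28U, 14U left
rack 6: place 13U, 1U left
rack 5: place 20U, 5U left
rack 7: place 28U, 14U left
rack 4: place 8U, 1U left

7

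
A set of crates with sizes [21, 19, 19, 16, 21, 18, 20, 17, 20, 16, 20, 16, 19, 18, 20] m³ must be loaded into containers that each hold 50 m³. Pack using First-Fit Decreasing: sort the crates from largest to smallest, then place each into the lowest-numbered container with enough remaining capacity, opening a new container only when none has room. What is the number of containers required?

Sorted descending: 21, 21, 20, 20, 20, 20, 19, 19, 19, 18, 18, 17, 16, 16, 16.
21 m³ → container 1 (remaining 29 m³)
21 m³ → container 1 (remaining 8 m³)
20 m³ → container 2 (remaining 30 m³)
20 m³ → container 2 (remaining 10 m³)
20 m³ → container 3 (remaining 30 m³)
20 m³ → container 3 (remaining 10 m³)
19 m³ → container 4 (remaining 31 m³)
19 m³ → container 4 (remaining 12 m³)
19 m³ → container 5 (remaining 31 m³)
18 m³ → container 5 (remaining 13 m³)
18 m³ → container 6 (remaining 32 m³)
17 m³ → container 6 (remaining 15 m³)
16 m³ → container 7 (remaining 34 m³)
16 m³ → container 7 (remaining 18 m³)
16 m³ → container 7 (remaining 2 m³)

7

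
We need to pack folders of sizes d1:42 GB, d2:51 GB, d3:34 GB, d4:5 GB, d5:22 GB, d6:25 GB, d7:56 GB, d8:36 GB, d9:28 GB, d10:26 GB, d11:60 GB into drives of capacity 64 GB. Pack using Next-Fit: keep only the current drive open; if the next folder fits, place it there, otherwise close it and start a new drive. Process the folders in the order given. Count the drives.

drive 1: place d1 (42 GB), 22 GB left
drive 2: place d2 (51 GB), 13 GB left
drive 3: place d3 (34 GB), 30 GB left
drive 3: place d4 (5 GB), 25 GB left
drive 3: place d5 (22 GB), 3 GB left
drive 4: place d6 (25 GB), 39 GB left
drive 5: place d7 (56 GB), 8 GB left
drive 6: place d8 (36 GB), 28 GB left
drive 6: place d9 (28 GB), 0 GB left
drive 7: place d10 (26 GB), 38 GB left
drive 8: place d11 (60 GB), 4 GB left

8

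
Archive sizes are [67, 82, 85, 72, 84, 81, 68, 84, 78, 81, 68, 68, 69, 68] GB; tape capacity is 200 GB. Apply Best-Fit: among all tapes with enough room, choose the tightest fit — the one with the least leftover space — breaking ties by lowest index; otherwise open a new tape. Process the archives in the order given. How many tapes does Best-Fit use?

7 tapes

tape 1: place 67 GB, 133 GB left
tape 1: place 82 GB, 51 GB left
tape 2: place 85 GB, 115 GB left
tape 2: place 72 GB, 43 GB left
tape 3: place 84 GB, 116 GB left
tape 3: place 81 GB, 35 GB left
tape 4: place 68 GB, 132 GB left
tape 4: place 84 GB, 48 GB left
tape 5: place 78 GB, 122 GB left
tape 5: place 81 GB, 41 GB left
tape 6: place 68 GB, 132 GB left
tape 6: place 68 GB, 64 GB left
tape 7: place 69 GB, 131 GB left
tape 7: place 68 GB, 63 GB left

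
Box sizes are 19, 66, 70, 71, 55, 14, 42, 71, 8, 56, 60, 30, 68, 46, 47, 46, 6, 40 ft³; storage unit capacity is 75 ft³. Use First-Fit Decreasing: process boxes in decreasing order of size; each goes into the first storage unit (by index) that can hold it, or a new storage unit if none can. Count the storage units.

Sorted descending: 71, 71, 70, 68, 66, 60, 56, 55, 47, 46, 46, 42, 40, 30, 19, 14, 8, 6.
71 ft³ → storage unit 1 (remaining 4 ft³)
71 ft³ → storage unit 2 (remaining 4 ft³)
70 ft³ → storage unit 3 (remaining 5 ft³)
68 ft³ → storage unit 4 (remaining 7 ft³)
66 ft³ → storage unit 5 (remaining 9 ft³)
60 ft³ → storage unit 6 (remaining 15 ft³)
56 ft³ → storage unit 7 (remaining 19 ft³)
55 ft³ → storage unit 8 (remaining 20 ft³)
47 ft³ → storage unit 9 (remaining 28 ft³)
46 ft³ → storage unit 10 (remaining 29 ft³)
46 ft³ → storage unit 11 (remaining 29 ft³)
42 ft³ → storage unit 12 (remaining 33 ft³)
40 ft³ → storage unit 13 (remaining 35 ft³)
30 ft³ → storage unit 12 (remaining 3 ft³)
19 ft³ → storage unit 7 (remaining 0 ft³)
14 ft³ → storage unit 6 (remaining 1 ft³)
8 ft³ → storage unit 5 (remaining 1 ft³)
6 ft³ → storage unit 4 (remaining 1 ft³)

13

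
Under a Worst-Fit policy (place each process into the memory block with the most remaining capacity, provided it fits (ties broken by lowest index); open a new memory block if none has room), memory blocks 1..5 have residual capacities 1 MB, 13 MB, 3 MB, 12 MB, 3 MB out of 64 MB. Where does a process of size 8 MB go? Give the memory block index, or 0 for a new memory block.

Memory blocks with room: memory block 2 (13 MB), memory block 4 (12 MB).
Most room is memory block 2 with 13 MB free.

2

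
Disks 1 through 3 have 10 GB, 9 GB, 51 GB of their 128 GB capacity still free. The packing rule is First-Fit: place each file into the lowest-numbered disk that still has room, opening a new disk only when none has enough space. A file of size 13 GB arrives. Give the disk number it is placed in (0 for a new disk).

Disks with room: disk 3 (51 GB).
The first with room is disk 3.

3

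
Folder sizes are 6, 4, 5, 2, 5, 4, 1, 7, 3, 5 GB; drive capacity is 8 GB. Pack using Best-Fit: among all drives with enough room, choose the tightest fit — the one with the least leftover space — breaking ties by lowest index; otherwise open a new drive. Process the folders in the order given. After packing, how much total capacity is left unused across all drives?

drive 1: place 6 GB, 2 GB left
drive 2: place 4 GB, 4 GB left
drive 3: place 5 GB, 3 GB left
drive 1: place 2 GB, 0 GB left
drive 4: place 5 GB, 3 GB left
drive 2: place 4 GB, 0 GB left
drive 3: place 1 GB, 2 GB left
drive 5: place 7 GB, 1 GB left
drive 4: place 3 GB, 0 GB left
drive 6: place 5 GB, 3 GB left
6 drives × 8 GB = 48 GB; used 42 GB; unused 6 GB.

6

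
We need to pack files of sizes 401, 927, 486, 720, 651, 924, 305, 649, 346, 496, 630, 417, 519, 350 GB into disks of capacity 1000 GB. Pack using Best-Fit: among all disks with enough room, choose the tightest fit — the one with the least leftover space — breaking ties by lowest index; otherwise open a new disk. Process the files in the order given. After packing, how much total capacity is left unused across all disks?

1179

Put 401 GB in disk 1; 599 GB remain.
Put 927 GB in disk 2; 73 GB remain.
Put 486 GB in disk 1; 113 GB remain.
Put 720 GB in disk 3; 280 GB remain.
Put 651 GB in disk 4; 349 GB remain.
Put 924 GB in disk 5; 76 GB remain.
Put 305 GB in disk 4; 44 GB remain.
Put 649 GB in disk 6; 351 GB remain.
Put 346 GB in disk 6; 5 GB remain.
Put 496 GB in disk 7; 504 GB remain.
Put 630 GB in disk 8; 370 GB remain.
Put 417 GB in disk 7; 87 GB remain.
Put 519 GB in disk 9; 481 GB remain.
Put 350 GB in disk 8; 20 GB remain.
9 disks × 1000 GB = 9000 GB; used 7821 GB; unused 1179 GB.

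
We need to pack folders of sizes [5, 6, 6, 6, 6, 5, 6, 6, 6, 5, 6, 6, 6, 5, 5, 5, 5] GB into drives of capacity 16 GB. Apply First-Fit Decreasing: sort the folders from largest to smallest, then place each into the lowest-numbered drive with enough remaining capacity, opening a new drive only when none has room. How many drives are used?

Sorted descending: 6, 6, 6, 6, 6, 6, 6, 6, 6, 6, 5, 5, 5, 5, 5, 5, 5.
drive 1: place 6 GB, 10 GB left
drive 1: place 6 GB, 4 GB left
drive 2: place 6 GB, 10 GB left
drive 2: place 6 GB, 4 GB left
drive 3: place 6 GB, 10 GB left
drive 3: place 6 GB, 4 GB left
drive 4: place 6 GB, 10 GB left
drive 4: place 6 GB, 4 GB left
drive 5: place 6 GB, 10 GB left
drive 5: place 6 GB, 4 GB left
drive 6: place 5 GB, 11 GB left
drive 6: place 5 GB, 6 GB left
drive 6: place 5 GB, 1 GB left
drive 7: place 5 GB, 11 GB left
drive 7: place 5 GB, 6 GB left
drive 7: place 5 GB, 1 GB left
drive 8: place 5 GB, 11 GB left
Final drives: [6,6] [6,6] [6,6] [6,6] [6,6] [5,5,5] [5,5,5] [5].

8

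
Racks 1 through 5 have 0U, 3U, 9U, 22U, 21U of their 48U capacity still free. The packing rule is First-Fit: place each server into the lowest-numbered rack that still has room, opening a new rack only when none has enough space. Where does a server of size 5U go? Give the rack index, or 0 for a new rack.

3

Racks with room: rack 3 (9U), rack 4 (22U), rack 5 (21U).
The first with room is rack 3.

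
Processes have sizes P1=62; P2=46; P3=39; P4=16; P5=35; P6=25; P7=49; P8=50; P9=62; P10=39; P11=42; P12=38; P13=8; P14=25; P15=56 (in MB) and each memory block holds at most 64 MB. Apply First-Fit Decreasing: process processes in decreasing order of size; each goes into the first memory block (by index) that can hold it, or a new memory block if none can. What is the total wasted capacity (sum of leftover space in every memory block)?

112

Sorted descending: 62, 62, 56, 50, 49, 46, 42, 39, 39, 38, 35, 25, 25, 16, 8.
Put 62 MB in memory block 1; 2 MB remain.
Put 62 MB in memory block 2; 2 MB remain.
Put 56 MB in memory block 3; 8 MB remain.
Put 50 MB in memory block 4; 14 MB remain.
Put 49 MB in memory block 5; 15 MB remain.
Put 46 MB in memory block 6; 18 MB remain.
Put 42 MB in memory block 7; 22 MB remain.
Put 39 MB in memory block 8; 25 MB remain.
Put 39 MB in memory block 9; 25 MB remain.
Put 38 MB in memory block 10; 26 MB remain.
Put 35 MB in memory block 11; 29 MB remain.
Put 25 MB in memory block 8; 0 MB remain.
Put 25 MB in memory block 9; 0 MB remain.
Put 16 MB in memory block 6; 2 MB remain.
Put 8 MB in memory block 3; 0 MB remain.
11 memory blocks × 64 MB = 704 MB; used 592 MB; unused 112 MB.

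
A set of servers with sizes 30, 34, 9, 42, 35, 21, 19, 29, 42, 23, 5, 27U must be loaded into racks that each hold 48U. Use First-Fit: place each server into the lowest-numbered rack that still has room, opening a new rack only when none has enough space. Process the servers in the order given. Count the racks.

9 racks

Put 30U in rack 1; 18U remain.
Put 34U in rack 2; 14U remain.
Put 9U in rack 1; 9U remain.
Put 42U in rack 3; 6U remain.
Put 35U in rack 4; 13U remain.
Put 21U in rack 5; 27U remain.
Put 19U in rack 5; 8U remain.
Put 29U in rack 6; 19U remain.
Put 42U in rack 7; 6U remain.
Put 23U in rack 8; 25U remain.
Put 5U in rack 1; 4U remain.
Put 27U in rack 9; 21U remain.
Final racks: [30,9,5] [34] [42] [35] [21,19] [29] [42] [23] [27].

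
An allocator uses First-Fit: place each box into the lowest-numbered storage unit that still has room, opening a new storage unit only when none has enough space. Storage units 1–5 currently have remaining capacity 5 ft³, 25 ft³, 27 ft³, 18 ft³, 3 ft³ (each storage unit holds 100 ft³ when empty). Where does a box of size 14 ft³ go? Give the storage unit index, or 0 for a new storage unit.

Storage units with room: storage unit 2 (25 ft³), storage unit 3 (27 ft³), storage unit 4 (18 ft³).
The first with room is storage unit 2.

2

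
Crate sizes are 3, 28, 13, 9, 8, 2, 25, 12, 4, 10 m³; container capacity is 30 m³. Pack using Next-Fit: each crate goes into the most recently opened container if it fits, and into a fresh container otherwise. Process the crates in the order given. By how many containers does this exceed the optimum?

1

Next-Fit: [3] [28] [13,9,8] [2,25] [12,4,10] → 5 containers.
Total size 114 m³; any packing needs at least ⌈114/30⌉ = 4 containers.
An optimal packing achieves that bound: [28,2] [25,4] [13,12,3] [10,9,8] → 4 containers.
Excess: 5 − 4 = 1.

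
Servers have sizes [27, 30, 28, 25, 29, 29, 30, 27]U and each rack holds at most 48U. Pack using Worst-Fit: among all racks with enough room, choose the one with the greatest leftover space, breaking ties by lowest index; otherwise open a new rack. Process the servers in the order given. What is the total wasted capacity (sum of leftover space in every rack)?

159

27U → rack 1 (remaining 21U)
30U → rack 2 (remaining 18U)
28U → rack 3 (remaining 20U)
25U → rack 4 (remaining 23U)
29U → rack 5 (remaining 19U)
29U → rack 6 (remaining 19U)
30U → rack 7 (remaining 18U)
27U → rack 8 (remaining 21U)
8 racks × 48U = 384U; used 225U; unused 159U.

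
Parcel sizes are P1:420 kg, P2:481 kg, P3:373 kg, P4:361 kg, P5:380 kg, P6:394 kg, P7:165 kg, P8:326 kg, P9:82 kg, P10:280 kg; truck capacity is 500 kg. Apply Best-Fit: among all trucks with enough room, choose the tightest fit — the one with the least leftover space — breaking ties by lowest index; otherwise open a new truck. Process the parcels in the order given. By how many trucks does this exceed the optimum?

Best-Fit: [420] [481] [373] [361] [380] [394,82] [165,326] [280] → 8 trucks.
8 parcels exceed 250 kg (half the capacity), and no two of those can share a truck, so at least 8 trucks are needed.
So 8 is already optimal.

0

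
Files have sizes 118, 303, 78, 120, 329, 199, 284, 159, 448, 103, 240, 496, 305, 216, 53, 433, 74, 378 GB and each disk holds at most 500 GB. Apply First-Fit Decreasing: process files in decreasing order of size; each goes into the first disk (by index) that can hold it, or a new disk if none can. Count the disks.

9 disks

Sorted descending: 496, 448, 433, 378, 329, 305, 303, 284, 240, 216, 199, 159, 120, 118, 103, 78, 74, 53.
496 GB → disk 1 (remaining 4 GB)
448 GB → disk 2 (remaining 52 GB)
433 GB → disk 3 (remaining 67 GB)
378 GB → disk 4 (remaining 122 GB)
329 GB → disk 5 (remaining 171 GB)
305 GB → disk 6 (remaining 195 GB)
303 GB → disk 7 (remaining 197 GB)
284 GB → disk 8 (remaining 216 GB)
240 GB → disk 9 (remaining 260 GB)
216 GB → disk 8 (remaining 0 GB)
199 GB → disk 9 (remaining 61 GB)
159 GB → disk 5 (remaining 12 GB)
120 GB → disk 4 (remaining 2 GB)
118 GB → disk 6 (remaining 77 GB)
103 GB → disk 7 (remaining 94 GB)
78 GB → disk 7 (remaining 16 GB)
74 GB → disk 6 (remaining 3 GB)
53 GB → disk 3 (remaining 14 GB)
Final disks: [496] [448] [433,53] [378,120] [329,159] [305,118,74] [303,103,78] [284,216] [240,199].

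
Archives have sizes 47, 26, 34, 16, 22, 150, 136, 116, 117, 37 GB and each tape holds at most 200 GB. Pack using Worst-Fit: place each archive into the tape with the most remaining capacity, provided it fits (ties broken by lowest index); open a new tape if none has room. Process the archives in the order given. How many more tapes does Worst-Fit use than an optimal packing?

Worst-Fit: [47,26,34,16,22] [150] [136] [116,37] [117] → 5 tapes.
Total size 701 GB; any packing needs at least ⌈701/200⌉ = 4 tapes.
An optimal packing achieves that bound: [150,47] [136,37,26] [117,34,22,16] [116] → 4 tapes.
Excess: 5 − 4 = 1.

1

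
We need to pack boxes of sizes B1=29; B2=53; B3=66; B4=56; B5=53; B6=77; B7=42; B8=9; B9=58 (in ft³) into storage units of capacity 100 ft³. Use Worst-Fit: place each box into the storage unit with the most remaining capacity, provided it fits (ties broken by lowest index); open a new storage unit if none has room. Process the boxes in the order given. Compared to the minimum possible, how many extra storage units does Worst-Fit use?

0

Worst-Fit: [29,53] [66] [56,9] [53,42] [77] [58] → 6 storage units.
6 boxes exceed 50 ft³ (half the capacity), and no two of those can share a storage unit, so at least 6 storage units are needed.
So 6 is already optimal.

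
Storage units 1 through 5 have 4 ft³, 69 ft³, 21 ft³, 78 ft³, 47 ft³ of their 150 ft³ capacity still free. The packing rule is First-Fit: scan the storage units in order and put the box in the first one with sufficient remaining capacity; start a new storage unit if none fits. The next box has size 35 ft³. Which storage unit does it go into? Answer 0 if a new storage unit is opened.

2

Storage units with room: storage unit 2 (69 ft³), storage unit 4 (78 ft³), storage unit 5 (47 ft³).
The first with room is storage unit 2.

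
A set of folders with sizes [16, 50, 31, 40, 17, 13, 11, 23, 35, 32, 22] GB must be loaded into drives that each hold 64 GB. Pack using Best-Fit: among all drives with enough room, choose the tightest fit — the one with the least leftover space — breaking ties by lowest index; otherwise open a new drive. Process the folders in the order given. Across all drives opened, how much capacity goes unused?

16 GB → drive 1 (remaining 48 GB)
50 GB → drive 2 (remaining 14 GB)
31 GB → drive 1 (remaining 17 GB)
40 GB → drive 3 (remaining 24 GB)
17 GB → drive 1 (remaining 0 GB)
13 GB → drive 2 (remaining 1 GB)
11 GB → drive 3 (remaining 13 GB)
23 GB → drive 4 (remaining 41 GB)
35 GB → drive 4 (remaining 6 GB)
32 GB → drive 5 (remaining 32 GB)
22 GB → drive 5 (remaining 10 GB)
5 drives × 64 GB = 320 GB; used 290 GB; unused 30 GB.

30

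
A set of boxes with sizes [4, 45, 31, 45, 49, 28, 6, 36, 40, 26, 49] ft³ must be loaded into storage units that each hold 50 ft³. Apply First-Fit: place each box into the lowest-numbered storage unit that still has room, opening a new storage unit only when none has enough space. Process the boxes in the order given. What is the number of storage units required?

4 ft³ → storage unit 1 (remaining 46 ft³)
45 ft³ → storage unit 1 (remaining 1 ft³)
31 ft³ → storage unit 2 (remaining 19 ft³)
45 ft³ → storage unit 3 (remaining 5 ft³)
49 ft³ → storage unit 4 (remaining 1 ft³)
28 ft³ → storage unit 5 (remaining 22 ft³)
6 ft³ → storage unit 2 (remaining 13 ft³)
36 ft³ → storage unit 6 (remaining 14 ft³)
40 ft³ → storage unit 7 (remaining 10 ft³)
26 ft³ → storage unit 8 (remaining 24 ft³)
49 ft³ → storage unit 9 (remaining 1 ft³)

9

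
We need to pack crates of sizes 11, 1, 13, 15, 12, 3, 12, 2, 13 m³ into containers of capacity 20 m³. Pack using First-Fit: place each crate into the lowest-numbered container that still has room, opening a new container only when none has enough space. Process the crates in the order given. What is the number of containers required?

container 1: place 11 m³, 9 m³ left
container 1: place 1 m³, 8 m³ left
container 2: place 13 m³, 7 m³ left
container 3: place 15 m³, 5 m³ left
container 4: place 12 m³, 8 m³ left
container 1: place 3 m³, 5 m³ left
container 5: place 12 m³, 8 m³ left
container 1: place 2 m³, 3 m³ left
container 6: place 13 m³, 7 m³ left

6 containers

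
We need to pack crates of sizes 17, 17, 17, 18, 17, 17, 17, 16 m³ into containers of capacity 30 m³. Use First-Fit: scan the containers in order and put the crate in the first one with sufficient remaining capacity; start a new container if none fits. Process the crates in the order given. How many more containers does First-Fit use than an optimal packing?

0

First-Fit: [17] [17] [17] [18] [17] [17] [17] [16] → 8 containers.
8 crates exceed 15 m³ (half the capacity), and no two of those can share a container, so at least 8 containers are needed.
So 8 is already optimal.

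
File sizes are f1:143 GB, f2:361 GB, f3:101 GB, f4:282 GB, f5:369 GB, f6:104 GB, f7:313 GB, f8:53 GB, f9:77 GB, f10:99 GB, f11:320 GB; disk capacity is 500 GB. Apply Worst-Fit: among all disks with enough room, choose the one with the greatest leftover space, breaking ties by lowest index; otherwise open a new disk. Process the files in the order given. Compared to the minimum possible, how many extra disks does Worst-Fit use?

Worst-Fit: [143,101,104] [361] [282,53,99] [369] [313,77] [320] → 6 disks.
Total size 2222 GB; any packing needs at least ⌈2222/500⌉ = 5 disks.
An optimal packing achieves that bound: [369,104] [361,101] [320,143] [313,99,77] [282,53] → 5 disks.
Excess: 6 − 5 = 1.

1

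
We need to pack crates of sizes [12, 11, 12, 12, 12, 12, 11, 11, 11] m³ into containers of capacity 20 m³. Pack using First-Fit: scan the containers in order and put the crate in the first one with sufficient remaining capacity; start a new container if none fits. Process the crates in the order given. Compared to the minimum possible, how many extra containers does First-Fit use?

First-Fit: [12] [11] [12] [12] [12] [12] [11] [11] [11] → 9 containers.
9 crates exceed 10 m³ (half the capacity), and no two of those can share a container, so at least 9 containers are needed.
So 9 is already optimal.

0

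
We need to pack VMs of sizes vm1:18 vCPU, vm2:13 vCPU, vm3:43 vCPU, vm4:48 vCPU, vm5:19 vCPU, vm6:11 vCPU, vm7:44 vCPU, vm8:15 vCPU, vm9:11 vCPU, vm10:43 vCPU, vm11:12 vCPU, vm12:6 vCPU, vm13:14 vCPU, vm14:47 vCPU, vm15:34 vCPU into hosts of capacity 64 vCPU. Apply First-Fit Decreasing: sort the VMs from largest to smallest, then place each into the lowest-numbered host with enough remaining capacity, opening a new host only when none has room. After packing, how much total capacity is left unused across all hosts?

Sorted descending: 48, 47, 44, 43, 43, 34, 19, 18, 15, 14, 13, 12, 11, 11, 6.
host 1: place 48 vCPU, 16 vCPU left
host 2: place 47 vCPU, 17 vCPU left
host 3: place 44 vCPU, 20 vCPU left
host 4: place 43 vCPU, 21 vCPU left
host 5: place 43 vCPU, 21 vCPU left
host 6: place 34 vCPU, 30 vCPU left
host 3: place 19 vCPU, 1 vCPU left
host 4: place 18 vCPU, 3 vCPU left
host 1: place 15 vCPU, 1 vCPU left
host 2: place 14 vCPU, 3 vCPU left
host 5: place 13 vCPU, 8 vCPU left
host 6: place 12 vCPU, 18 vCPU left
host 6: place 11 vCPU, 7 vCPU left
host 7: place 11 vCPU, 53 vCPU left
host 5: place 6 vCPU, 2 vCPU left
7 hosts × 64 vCPU = 448 vCPU; used 378 vCPU; unused 70 vCPU.

70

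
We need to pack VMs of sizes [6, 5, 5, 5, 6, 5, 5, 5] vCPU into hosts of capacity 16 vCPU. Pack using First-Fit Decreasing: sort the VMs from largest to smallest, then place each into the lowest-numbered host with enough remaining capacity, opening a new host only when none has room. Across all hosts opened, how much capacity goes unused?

Sorted descending: 6, 6, 5, 5, 5, 5, 5, 5.
6 vCPU → host 1 (remaining 10 vCPU)
6 vCPU → host 1 (remaining 4 vCPU)
5 vCPU → host 2 (remaining 11 vCPU)
5 vCPU → host 2 (remaining 6 vCPU)
5 vCPU → host 2 (remaining 1 vCPU)
5 vCPU → host 3 (remaining 11 vCPU)
5 vCPU → host 3 (remaining 6 vCPU)
5 vCPU → host 3 (remaining 1 vCPU)
3 hosts × 16 vCPU = 48 vCPU; used 42 vCPU; unused 6 vCPU.

6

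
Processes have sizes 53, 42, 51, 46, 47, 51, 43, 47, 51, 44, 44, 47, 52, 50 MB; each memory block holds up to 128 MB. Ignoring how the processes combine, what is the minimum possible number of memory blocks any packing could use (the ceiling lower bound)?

Total size = 53 + 42 + 51 + 46 + 47 + 51 + 43 + 47 + 51 + 44 + 44 + 47 + 52 + 50 = 668 MB.
⌈668 / 128⌉ = 6.

6 memory blocks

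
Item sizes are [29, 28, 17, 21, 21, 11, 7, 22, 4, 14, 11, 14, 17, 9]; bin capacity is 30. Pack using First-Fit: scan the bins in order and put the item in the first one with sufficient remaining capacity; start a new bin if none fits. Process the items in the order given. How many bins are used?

9 bins

bin 1: place 29, 1 left
bin 2: place 28, 2 left
bin 3: place 17, 13 left
bin 4: place 21, 9 left
bin 5: place 21, 9 left
bin 3: place 11, 2 left
bin 4: place 7, 2 left
bin 6: place 22, 8 left
bin 5: place 4, 5 left
bin 7: place 14, 16 left
bin 7: place 11, 5 left
bin 8: place 14, 16 left
bin 9: place 17, 13 left
bin 8: place 9, 7 left
Final bins: [29] [28] [17,11] [21,7] [21,4] [22] [14,11] [14,9] [17].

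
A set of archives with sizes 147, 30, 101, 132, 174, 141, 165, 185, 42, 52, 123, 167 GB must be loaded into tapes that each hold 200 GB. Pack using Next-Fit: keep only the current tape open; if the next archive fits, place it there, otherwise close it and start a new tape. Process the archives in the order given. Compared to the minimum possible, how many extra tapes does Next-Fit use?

Next-Fit: [147,30] [101] [132] [174] [141] [165] [185] [42,52] [123] [167] → 10 tapes.
9 archives exceed 100 GB (half the capacity), and no two of those can share a tape, so at least 9 tapes are needed.
An optimal packing achieves that bound: [185] [174] [167,30] [165] [147,52] [141,42] [132] [123] [101] → 9 tapes.
Excess: 10 − 9 = 1.

1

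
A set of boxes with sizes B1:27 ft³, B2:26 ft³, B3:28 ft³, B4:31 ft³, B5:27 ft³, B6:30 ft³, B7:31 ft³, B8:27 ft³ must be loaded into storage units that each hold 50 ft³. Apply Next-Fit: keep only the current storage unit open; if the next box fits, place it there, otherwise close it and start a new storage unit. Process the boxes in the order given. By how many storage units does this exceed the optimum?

Next-Fit: [27] [26] [28] [31] [27] [30] [31] [27] → 8 storage units.
8 boxes exceed 25 ft³ (half the capacity), and no two of those can share a storage unit, so at least 8 storage units are needed.
So 8 is already optimal.

0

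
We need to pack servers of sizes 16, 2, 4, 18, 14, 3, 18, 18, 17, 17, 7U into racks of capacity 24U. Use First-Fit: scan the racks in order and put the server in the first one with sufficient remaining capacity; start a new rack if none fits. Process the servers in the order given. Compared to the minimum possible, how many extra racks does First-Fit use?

First-Fit: [16,2,4] [18,3] [14,7] [18] [18] [17] [17] → 7 racks.
7 servers exceed 12U (half the capacity), and no two of those can share a rack, so at least 7 racks are needed.
So 7 is already optimal.

0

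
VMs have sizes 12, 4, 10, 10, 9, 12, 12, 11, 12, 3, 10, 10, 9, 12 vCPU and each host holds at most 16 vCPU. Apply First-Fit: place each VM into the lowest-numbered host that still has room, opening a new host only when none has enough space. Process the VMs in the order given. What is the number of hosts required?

12 vCPU → host 1 (remaining 4 vCPU)
4 vCPU → host 1 (remaining 0 vCPU)
10 vCPU → host 2 (remaining 6 vCPU)
10 vCPU → host 3 (remaining 6 vCPU)
9 vCPU → host 4 (remaining 7 vCPU)
12 vCPU → host 5 (remaining 4 vCPU)
12 vCPU → host 6 (remaining 4 vCPU)
11 vCPU → host 7 (remaining 5 vCPU)
12 vCPU → host 8 (remaining 4 vCPU)
3 vCPU → host 2 (remaining 3 vCPU)
10 vCPU → host 9 (remaining 6 vCPU)
10 vCPU → host 10 (remaining 6 vCPU)
9 vCPU → host 11 (remaining 7 vCPU)
12 vCPU → host 12 (remaining 4 vCPU)
Final hosts: [12,4] [10,3] [10] [9] [12] [12] [11] [12] [10] [10] [9] [12].

12 hosts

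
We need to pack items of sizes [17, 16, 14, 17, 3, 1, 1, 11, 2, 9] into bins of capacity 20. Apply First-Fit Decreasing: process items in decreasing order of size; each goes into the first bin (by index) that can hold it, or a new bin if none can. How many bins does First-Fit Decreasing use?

Sorted descending: 17, 17, 16, 14, 11, 9, 3, 2, 1, 1.
Put 17 in bin 1; 3 remain.
Put 17 in bin 2; 3 remain.
Put 16 in bin 3; 4 remain.
Put 14 in bin 4; 6 remain.
Put 11 in bin 5; 9 remain.
Put 9 in bin 5; 0 remain.
Put 3 in bin 1; 0 remain.
Put 2 in bin 2; 1 remain.
Put 1 in bin 2; 0 remain.
Put 1 in bin 3; 3 remain.
Final bins: [17,3] [17,2,1] [16,1] [14] [11,9].

5 bins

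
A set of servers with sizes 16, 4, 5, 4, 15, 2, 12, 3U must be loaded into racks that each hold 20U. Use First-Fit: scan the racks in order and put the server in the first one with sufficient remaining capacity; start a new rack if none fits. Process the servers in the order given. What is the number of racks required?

4

16U → rack 1 (remaining 4U)
4U → rack 1 (remaining 0U)
5U → rack 2 (remaining 15U)
4U → rack 2 (remaining 11U)
15U → rack 3 (remaining 5U)
2U → rack 2 (remaining 9U)
12U → rack 4 (remaining 8U)
3U → rack 2 (remaining 6U)
Final racks: [16,4] [5,4,2,3] [15] [12].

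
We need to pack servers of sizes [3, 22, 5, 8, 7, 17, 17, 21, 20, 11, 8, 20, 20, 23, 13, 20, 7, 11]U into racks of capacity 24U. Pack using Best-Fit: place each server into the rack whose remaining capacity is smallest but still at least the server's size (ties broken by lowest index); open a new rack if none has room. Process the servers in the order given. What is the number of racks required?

Put 3U in rack 1; 21U remain.
Put 22U in rack 2; 2U remain.
Put 5U in rack 1; 16U remain.
Put 8U in rack 1; 8U remain.
Put 7U in rack 1; 1U remain.
Put 17U in rack 3; 7U remain.
Put 17U in rack 4; 7U remain.
Put 21U in rack 5; 3U remain.
Put 20U in rack 6; 4U remain.
Put 11U in rack 7; 13U remain.
Put 8U in rack 7; 5U remain.
Put 20U in rack 8; 4U remain.
Put 20U in rack 9; 4U remain.
Put 23U in rack 10; 1U remain.
Put 13U in rack 11; 11U remain.
Put 20U in rack 12; 4U remain.
Put 7U in rack 3; 0U remain.
Put 11U in rack 11; 0U remain.
Final racks: [3,5,8,7] [22] [17,7] [17] [21] [20] [11,8] [20] [20] [23] [13,11] [20].

12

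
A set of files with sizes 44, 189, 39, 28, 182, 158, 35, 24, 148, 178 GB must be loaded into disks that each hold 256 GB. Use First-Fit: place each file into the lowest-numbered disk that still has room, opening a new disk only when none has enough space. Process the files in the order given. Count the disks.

5

Put 44 GB in disk 1; 212 GB remain.
Put 189 GB in disk 1; 23 GB remain.
Put 39 GB in disk 2; 217 GB remain.
Put 28 GB in disk 2; 189 GB remain.
Put 182 GB in disk 2; 7 GB remain.
Put 158 GB in disk 3; 98 GB remain.
Put 35 GB in disk 3; 63 GB remain.
Put 24 GB in disk 3; 39 GB remain.
Put 148 GB in disk 4; 108 GB remain.
Put 178 GB in disk 5; 78 GB remain.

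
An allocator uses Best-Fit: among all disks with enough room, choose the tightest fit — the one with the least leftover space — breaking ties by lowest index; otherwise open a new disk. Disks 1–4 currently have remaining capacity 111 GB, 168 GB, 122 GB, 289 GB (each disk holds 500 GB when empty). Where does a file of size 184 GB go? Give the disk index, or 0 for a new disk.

Disks with room: disk 4 (289 GB).
Tightest fit is disk 4 with 289 GB free.

4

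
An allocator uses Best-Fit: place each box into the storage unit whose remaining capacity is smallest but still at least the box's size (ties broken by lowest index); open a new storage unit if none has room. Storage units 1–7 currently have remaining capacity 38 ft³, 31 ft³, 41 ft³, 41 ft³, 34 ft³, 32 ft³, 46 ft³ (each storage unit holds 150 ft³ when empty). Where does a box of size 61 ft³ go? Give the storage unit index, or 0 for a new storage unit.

No storage unit has ≥ 61 ft³ free, so a new storage unit is opened.

0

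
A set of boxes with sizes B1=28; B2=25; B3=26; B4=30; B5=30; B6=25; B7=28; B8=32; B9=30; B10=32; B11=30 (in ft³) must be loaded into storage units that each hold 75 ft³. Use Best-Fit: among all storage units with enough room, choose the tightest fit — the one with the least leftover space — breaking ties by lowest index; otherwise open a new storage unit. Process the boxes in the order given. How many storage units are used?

6 storage units

Put B1 (28 ft³) in storage unit 1; 47 ft³ remain.
Put B2 (25 ft³) in storage unit 1; 22 ft³ remain.
Put B3 (26 ft³) in storage unit 2; 49 ft³ remain.
Put B4 (30 ft³) in storage unit 2; 19 ft³ remain.
Put B5 (30 ft³) in storage unit 3; 45 ft³ remain.
Put B6 (25 ft³) in storage unit 3; 20 ft³ remain.
Put B7 (28 ft³) in storage unit 4; 47 ft³ remain.
Put B8 (32 ft³) in storage unit 4; 15 ft³ remain.
Put B9 (30 ft³) in storage unit 5; 45 ft³ remain.
Put B10 (32 ft³) in storage unit 5; 13 ft³ remain.
Put B11 (30 ft³) in storage unit 6; 45 ft³ remain.
Final storage units: [28,25] [26,30] [30,25] [28,32] [30,32] [30].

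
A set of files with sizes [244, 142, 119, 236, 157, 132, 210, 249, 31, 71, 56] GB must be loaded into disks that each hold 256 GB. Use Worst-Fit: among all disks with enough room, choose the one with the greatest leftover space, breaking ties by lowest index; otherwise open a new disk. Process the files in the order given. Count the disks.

244 GB → disk 1 (remaining 12 GB)
142 GB → disk 2 (remaining 114 GB)
119 GB → disk 3 (remaining 137 GB)
236 GB → disk 4 (remaining 20 GB)
157 GB → disk 5 (remaining 99 GB)
132 GB → disk 3 (remaining 5 GB)
210 GB → disk 6 (remaining 46 GB)
249 GB → disk 7 (remaining 7 GB)
31 GB → disk 2 (remaining 83 GB)
71 GB → disk 5 (remaining 28 GB)
56 GB → disk 2 (remaining 27 GB)
Final disks: [244] [142,31,56] [119,132] [236] [157,71] [210] [249].

7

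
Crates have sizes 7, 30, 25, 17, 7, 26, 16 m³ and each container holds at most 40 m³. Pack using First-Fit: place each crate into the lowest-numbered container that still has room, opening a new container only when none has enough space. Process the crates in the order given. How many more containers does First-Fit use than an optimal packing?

First-Fit: [7,30] [25,7] [17,16] [26] → 4 containers.
Total size 128 m³; any packing needs at least ⌈128/40⌉ = 4 containers.
So 4 is already optimal.

0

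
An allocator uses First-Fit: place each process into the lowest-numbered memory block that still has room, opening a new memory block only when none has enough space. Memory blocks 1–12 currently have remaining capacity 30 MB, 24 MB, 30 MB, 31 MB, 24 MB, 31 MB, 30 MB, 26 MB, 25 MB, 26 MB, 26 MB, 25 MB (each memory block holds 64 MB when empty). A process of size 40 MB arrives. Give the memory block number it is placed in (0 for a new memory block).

0

No memory block has ≥ 40 MB free, so a new memory block is opened.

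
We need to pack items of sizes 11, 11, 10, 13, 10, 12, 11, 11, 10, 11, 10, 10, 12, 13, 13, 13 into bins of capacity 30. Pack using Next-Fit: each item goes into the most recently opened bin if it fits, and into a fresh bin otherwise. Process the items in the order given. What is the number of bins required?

8

Put 11 in bin 1; 19 remain.
Put 11 in bin 1; 8 remain.
Put 10 in bin 2; 20 remain.
Put 13 in bin 2; 7 remain.
Put 10 in bin 3; 20 remain.
Put 12 in bin 3; 8 remain.
Put 11 in bin 4; 19 remain.
Put 11 in bin 4; 8 remain.
Put 10 in bin 5; 20 remain.
Put 11 in bin 5; 9 remain.
Put 10 in bin 6; 20 remain.
Put 10 in bin 6; 10 remain.
Put 12 in bin 7; 18 remain.
Put 13 in bin 7; 5 remain.
Put 13 in bin 8; 17 remain.
Put 13 in bin 8; 4 remain.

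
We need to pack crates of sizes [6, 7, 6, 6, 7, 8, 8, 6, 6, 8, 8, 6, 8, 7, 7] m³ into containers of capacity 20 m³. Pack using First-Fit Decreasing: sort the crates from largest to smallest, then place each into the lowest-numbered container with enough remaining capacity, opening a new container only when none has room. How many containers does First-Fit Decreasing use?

6

Sorted descending: 8, 8, 8, 8, 8, 7, 7, 7, 7, 6, 6, 6, 6, 6, 6.
container 1: place 8 m³, 12 m³ left
container 1: place 8 m³, 4 m³ left
container 2: place 8 m³, 12 m³ left
container 2: place 8 m³, 4 m³ left
container 3: place 8 m³, 12 m³ left
container 3: place 7 m³, 5 m³ left
container 4: place 7 m³, 13 m³ left
container 4: place 7 m³, 6 m³ left
container 5: place 7 m³, 13 m³ left
container 4: place 6 m³, 0 m³ left
container 5: place 6 m³, 7 m³ left
container 5: place 6 m³, 1 m³ left
container 6: place 6 m³, 14 m³ left
container 6: place 6 m³, 8 m³ left
container 6: place 6 m³, 2 m³ left
Final containers: [8,8] [8,8] [8,7] [7,7,6] [7,6,6] [6,6,6].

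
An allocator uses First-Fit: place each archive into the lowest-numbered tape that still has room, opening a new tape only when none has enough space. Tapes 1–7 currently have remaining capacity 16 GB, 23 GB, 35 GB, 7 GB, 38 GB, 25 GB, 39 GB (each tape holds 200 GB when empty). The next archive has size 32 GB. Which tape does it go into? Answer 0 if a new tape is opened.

3

Tapes with room: tape 3 (35 GB), tape 5 (38 GB), tape 7 (39 GB).
The first with room is tape 3.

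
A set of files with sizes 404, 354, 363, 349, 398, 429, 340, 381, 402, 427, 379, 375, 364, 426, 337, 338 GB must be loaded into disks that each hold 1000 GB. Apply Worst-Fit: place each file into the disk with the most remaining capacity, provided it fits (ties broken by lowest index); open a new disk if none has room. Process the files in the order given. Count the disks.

Put 404 GB in disk 1; 596 GB remain.
Put 354 GB in disk 1; 242 GB remain.
Put 363 GB in disk 2; 637 GB remain.
Put 349 GB in disk 2; 288 GB remain.
Put 398 GB in disk 3; 602 GB remain.
Put 429 GB in disk 3; 173 GB remain.
Put 340 GB in disk 4; 660 GB remain.
Put 381 GB in disk 4; 279 GB remain.
Put 402 GB in disk 5; 598 GB remain.
Put 427 GB in disk 5; 171 GB remain.
Put 379 GB in disk 6; 621 GB remain.
Put 375 GB in disk 6; 246 GB remain.
Put 364 GB in disk 7; 636 GB remain.
Put 426 GB in disk 7; 210 GB remain.
Put 337 GB in disk 8; 663 GB remain.
Put 338 GB in disk 8; 325 GB remain.

8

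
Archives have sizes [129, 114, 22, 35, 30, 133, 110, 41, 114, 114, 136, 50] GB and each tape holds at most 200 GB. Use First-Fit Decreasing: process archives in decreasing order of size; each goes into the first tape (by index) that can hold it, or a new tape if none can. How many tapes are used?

7

Sorted descending: 136, 133, 129, 114, 114, 114, 110, 50, 41, 35, 30, 22.
Put 136 GB in tape 1; 64 GB remain.
Put 133 GB in tape 2; 67 GB remain.
Put 129 GB in tape 3; 71 GB remain.
Put 114 GB in tape 4; 86 GB remain.
Put 114 GB in tape 5; 86 GB remain.
Put 114 GB in tape 6; 86 GB remain.
Put 110 GB in tape 7; 90 GB remain.
Put 50 GB in tape 1; 14 GB remain.
Put 41 GB in tape 2; 26 GB remain.
Put 35 GB in tape 3; 36 GB remain.
Put 30 GB in tape 3; 6 GB remain.
Put 22 GB in tape 2; 4 GB remain.
Final tapes: [136,50] [133,41,22] [129,35,30] [114] [114] [114] [110].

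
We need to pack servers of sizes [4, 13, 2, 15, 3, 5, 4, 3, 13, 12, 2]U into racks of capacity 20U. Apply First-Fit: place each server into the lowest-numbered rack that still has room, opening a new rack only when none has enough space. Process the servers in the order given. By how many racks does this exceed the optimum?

1

First-Fit: [4,13,2] [15,3,2] [5,4,3] [13] [12] → 5 racks.
Total size 76U; any packing needs at least ⌈76/20⌉ = 4 racks.
An optimal packing achieves that bound: [15,5] [13,4,3] [13,4,3] [12,2,2] → 4 racks.
Excess: 5 − 4 = 1.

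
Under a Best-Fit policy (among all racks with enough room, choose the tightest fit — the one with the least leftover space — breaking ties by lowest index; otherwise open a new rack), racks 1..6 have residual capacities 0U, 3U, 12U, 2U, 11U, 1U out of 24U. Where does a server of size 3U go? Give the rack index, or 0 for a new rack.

2

Racks with room: rack 2 (3U), rack 3 (12U), rack 5 (11U).
Tightest fit is rack 2 with 3U free.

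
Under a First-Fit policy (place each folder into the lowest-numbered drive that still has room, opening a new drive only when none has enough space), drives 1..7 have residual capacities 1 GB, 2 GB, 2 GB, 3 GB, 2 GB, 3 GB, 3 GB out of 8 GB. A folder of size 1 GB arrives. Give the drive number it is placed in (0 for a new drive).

1

Drives with room: drive 1 (1 GB), drive 2 (2 GB), drive 3 (2 GB), drive 4 (3 GB), drive 5 (2 GB), drive 6 (3 GB), drive 7 (3 GB).
The first with room is drive 1.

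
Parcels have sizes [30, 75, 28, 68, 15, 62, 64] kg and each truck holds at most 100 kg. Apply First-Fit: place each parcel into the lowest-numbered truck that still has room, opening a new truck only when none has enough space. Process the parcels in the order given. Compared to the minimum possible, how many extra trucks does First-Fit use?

1

First-Fit: [30,28,15] [75] [68] [62] [64] → 5 trucks.
Total size 342 kg; any packing needs at least ⌈342/100⌉ = 4 trucks.
An optimal packing achieves that bound: [75,15] [68,30] [64,28] [62] → 4 trucks.
Excess: 5 − 4 = 1.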